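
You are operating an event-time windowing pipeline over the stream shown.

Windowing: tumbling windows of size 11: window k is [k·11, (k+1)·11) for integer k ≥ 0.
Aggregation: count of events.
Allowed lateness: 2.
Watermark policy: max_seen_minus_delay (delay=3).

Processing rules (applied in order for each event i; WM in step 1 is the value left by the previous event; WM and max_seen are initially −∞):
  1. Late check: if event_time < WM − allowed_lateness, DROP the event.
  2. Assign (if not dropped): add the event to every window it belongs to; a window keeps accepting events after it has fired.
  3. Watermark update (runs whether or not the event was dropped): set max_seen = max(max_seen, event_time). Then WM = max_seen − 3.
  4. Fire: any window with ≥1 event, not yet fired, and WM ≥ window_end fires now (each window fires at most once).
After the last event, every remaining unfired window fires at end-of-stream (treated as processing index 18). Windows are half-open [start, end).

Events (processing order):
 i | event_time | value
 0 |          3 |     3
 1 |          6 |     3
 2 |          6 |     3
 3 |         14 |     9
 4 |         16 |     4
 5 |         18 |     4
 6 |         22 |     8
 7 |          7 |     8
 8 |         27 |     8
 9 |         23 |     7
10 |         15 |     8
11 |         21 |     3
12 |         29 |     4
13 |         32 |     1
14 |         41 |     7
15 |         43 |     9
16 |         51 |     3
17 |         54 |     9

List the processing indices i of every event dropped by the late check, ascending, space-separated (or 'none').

i=0 t=3 v=3: → [0,11); WM=0
i=1 t=6 v=3: → [0,11); WM=3
i=2 t=6 v=3: → [0,11); WM=3
i=3 t=14 v=9: → [11,22); WM=11; [0,11) fires=3
i=4 t=16 v=4: → [11,22); WM=13
i=5 t=18 v=4: → [11,22); WM=15
i=6 t=22 v=8: → [22,33); WM=19
i=7 t=7 v=8: DROP (t<19-2); WM=19
i=8 t=27 v=8: → [22,33); WM=24; [11,22) fires=3
i=9 t=23 v=7: → [22,33); WM=24
i=10 t=15 v=8: DROP (t<24-2); WM=24
i=11 t=21 v=3: DROP (t<24-2); WM=24
i=12 t=29 v=4: → [22,33); WM=26
i=13 t=32 v=1: → [22,33); WM=29
i=14 t=41 v=7: → [33,44); WM=38; [22,33) fires=5
i=15 t=43 v=9: → [33,44); WM=40
i=16 t=51 v=3: → [44,55); WM=48; [33,44) fires=2
i=17 t=54 v=9: → [44,55); WM=51

7 10 11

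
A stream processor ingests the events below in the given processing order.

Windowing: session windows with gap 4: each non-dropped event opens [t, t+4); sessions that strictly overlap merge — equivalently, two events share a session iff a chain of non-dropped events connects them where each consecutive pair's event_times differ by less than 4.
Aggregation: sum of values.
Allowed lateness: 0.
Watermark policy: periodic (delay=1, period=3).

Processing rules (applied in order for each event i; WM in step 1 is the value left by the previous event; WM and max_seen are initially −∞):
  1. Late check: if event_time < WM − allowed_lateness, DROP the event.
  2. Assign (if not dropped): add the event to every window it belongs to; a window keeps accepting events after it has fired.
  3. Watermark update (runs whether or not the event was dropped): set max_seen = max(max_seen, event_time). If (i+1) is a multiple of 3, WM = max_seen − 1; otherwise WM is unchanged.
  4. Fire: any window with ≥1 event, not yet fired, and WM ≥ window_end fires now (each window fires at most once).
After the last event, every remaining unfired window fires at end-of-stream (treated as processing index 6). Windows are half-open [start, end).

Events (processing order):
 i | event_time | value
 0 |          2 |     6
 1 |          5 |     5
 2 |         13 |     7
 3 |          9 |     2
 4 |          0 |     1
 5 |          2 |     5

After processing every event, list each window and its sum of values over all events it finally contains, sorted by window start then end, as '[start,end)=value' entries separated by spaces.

[2,9)=11 [13,17)=7

i=0 t=2 v=6: → [2,6); WM=−∞
i=1 t=5 v=5: → [2,9); WM=−∞
i=2 t=13 v=7: → [13,17); WM=12
i=3 t=9 v=2: DROP (t<12-0); WM=12
i=4 t=0 v=1: DROP (t<12-0); WM=12
i=5 t=2 v=5: DROP (t<12-0); WM=12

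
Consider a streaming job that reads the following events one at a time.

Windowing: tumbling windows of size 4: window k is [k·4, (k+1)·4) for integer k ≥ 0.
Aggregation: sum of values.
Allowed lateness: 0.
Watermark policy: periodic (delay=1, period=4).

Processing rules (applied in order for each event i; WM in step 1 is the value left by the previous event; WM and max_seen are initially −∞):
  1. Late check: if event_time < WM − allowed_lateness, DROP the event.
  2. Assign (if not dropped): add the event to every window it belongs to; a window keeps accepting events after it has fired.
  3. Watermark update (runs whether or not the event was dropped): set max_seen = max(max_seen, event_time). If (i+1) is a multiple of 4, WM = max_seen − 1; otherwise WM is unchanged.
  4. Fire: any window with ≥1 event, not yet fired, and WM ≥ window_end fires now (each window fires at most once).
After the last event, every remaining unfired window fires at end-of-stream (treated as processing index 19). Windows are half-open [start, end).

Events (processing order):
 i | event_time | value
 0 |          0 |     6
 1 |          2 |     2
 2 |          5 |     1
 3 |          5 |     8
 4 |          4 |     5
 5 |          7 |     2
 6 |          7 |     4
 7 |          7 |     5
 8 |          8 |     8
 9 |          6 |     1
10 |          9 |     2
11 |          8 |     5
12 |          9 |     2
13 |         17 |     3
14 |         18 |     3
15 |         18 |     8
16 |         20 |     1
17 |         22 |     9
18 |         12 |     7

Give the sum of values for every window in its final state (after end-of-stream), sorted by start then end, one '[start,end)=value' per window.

[0,4)=8 [4,8)=26 [8,12)=17 [16,20)=14 [20,24)=10

i=0 t=0 v=6: → [0,4); WM=−∞
i=1 t=2 v=2: → [0,4); WM=−∞
i=2 t=5 v=1: → [4,8); WM=−∞
i=3 t=5 v=8: → [4,8); WM=4; [0,4) fires=8
i=4 t=4 v=5: → [4,8); WM=4
i=5 t=7 v=2: → [4,8); WM=4
i=6 t=7 v=4: → [4,8); WM=4
i=7 t=7 v=5: → [4,8); WM=6
i=8 t=8 v=8: → [8,12); WM=6
i=9 t=6 v=1: → [4,8); WM=6
i=10 t=9 v=2: → [8,12); WM=6
i=11 t=8 v=5: → [8,12); WM=8; [4,8) fires=26
i=12 t=9 v=2: → [8,12); WM=8
i=13 t=17 v=3: → [16,20); WM=8
i=14 t=18 v=3: → [16,20); WM=8
i=15 t=18 v=8: → [16,20); WM=17; [8,12) fires=17
i=16 t=20 v=1: → [20,24); WM=17
i=17 t=22 v=9: → [20,24); WM=17
i=18 t=12 v=7: DROP (t<17-0); WM=17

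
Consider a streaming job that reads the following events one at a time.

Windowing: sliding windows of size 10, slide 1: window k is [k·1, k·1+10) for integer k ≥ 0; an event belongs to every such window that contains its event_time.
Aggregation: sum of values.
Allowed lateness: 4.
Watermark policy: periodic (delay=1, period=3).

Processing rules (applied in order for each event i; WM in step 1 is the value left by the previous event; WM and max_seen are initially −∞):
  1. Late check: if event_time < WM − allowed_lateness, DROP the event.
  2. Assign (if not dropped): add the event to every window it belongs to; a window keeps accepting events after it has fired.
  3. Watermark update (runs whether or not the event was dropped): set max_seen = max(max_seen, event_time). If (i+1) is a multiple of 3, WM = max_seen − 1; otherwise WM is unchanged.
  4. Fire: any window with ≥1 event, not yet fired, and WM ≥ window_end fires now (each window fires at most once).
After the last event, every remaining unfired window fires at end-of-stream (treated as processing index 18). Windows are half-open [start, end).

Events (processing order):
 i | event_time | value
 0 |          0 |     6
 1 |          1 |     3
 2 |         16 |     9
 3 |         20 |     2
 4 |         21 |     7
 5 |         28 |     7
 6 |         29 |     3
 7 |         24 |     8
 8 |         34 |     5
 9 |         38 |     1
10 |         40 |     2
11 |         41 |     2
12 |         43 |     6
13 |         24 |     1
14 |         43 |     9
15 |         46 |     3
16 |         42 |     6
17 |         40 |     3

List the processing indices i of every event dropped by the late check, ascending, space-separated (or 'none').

13

i=0 t=0 v=6: → [0,10); WM=−∞
i=1 t=1 v=3: → [1,11),[0,10); WM=−∞
i=2 t=16 v=9: → [16,26),[15,25),[14,24),[13,23),[12,22),[11,21),[10,20),[9,19),[8,18),[7,17); WM=15; [0,10) fires=9 [1,11) fires=3
i=3 t=20 v=2: → [20,30),[19,29),[18,28),[17,27),[16,26),[15,25),[14,24),[13,23),[12,22),[11,21); WM=15
i=4 t=21 v=7: → [21,31),[20,30),[19,29),[18,28),[17,27),[16,26),[15,25),[14,24),[13,23),[12,22); WM=15
i=5 t=28 v=7: → [28,38),[27,37),[26,36),[25,35),[24,34),[23,33),[22,32),[21,31),[20,30),[19,29); WM=27; [7,17) fires=9 [8,18) fires=9 [9,19) fires=9 [10,20) fires=9 [11,21) fires=11 [12,22) fires=18 [13,23) fires=18 [14,24) fires=18 [15,25) fires=18 [16,26) fires=18 [17,27) fires=9
i=6 t=29 v=3: → [29,39),[28,38),[27,37),[26,36),[25,35),[24,34),[23,33),[22,32),[21,31),[20,30); WM=27
i=7 t=24 v=8: → [24,34),[23,33),[22,32),[21,31),[20,30),[19,29),[18,28),[17,27),[16,26),[15,25); WM=27
i=8 t=34 v=5: → [34,44),[33,43),[32,42),[31,41),[30,40),[29,39),[28,38),[27,37),[26,36),[25,35); WM=33; [18,28) fires=17 [19,29) fires=24 [20,30) fires=27 [21,31) fires=25 [22,32) fires=18 [23,33) fires=18
i=9 t=38 v=1: → [38,48),[37,47),[36,46),[35,45),[34,44),[33,43),[32,42),[31,41),[30,40),[29,39); WM=33
i=10 t=40 v=2: → [40,50),[39,49),[38,48),[37,47),[36,46),[35,45),[34,44),[33,43),[32,42),[31,41); WM=33
i=11 t=41 v=2: → [41,51),[40,50),[39,49),[38,48),[37,47),[36,46),[35,45),[34,44),[33,43),[32,42); WM=40; [24,34) fires=18 [25,35) fires=15 [26,36) fires=15 [27,37) fires=15 [28,38) fires=15 [29,39) fires=9 [30,40) fires=6
i=12 t=43 v=6: → [43,53),[42,52),[41,51),[40,50),[39,49),[38,48),[37,47),[36,46),[35,45),[34,44); WM=40
i=13 t=24 v=1: DROP (t<40-4); WM=40
i=14 t=43 v=9: → [43,53),[42,52),[41,51),[40,50),[39,49),[38,48),[37,47),[36,46),[35,45),[34,44); WM=42; [31,41) fires=8 [32,42) fires=10
i=15 t=46 v=3: → [46,56),[45,55),[44,54),[43,53),[42,52),[41,51),[40,50),[39,49),[38,48),[37,47); WM=42
i=16 t=42 v=6: → [42,52),[41,51),[40,50),[39,49),[38,48),[37,47),[36,46),[35,45),[34,44),[33,43); WM=42
i=17 t=40 v=3: → [40,50),[39,49),[38,48),[37,47),[36,46),[35,45),[34,44),[33,43),[32,42),[31,41); WM=45; [33,43) fires=19 [34,44) fires=34 [35,45) fires=29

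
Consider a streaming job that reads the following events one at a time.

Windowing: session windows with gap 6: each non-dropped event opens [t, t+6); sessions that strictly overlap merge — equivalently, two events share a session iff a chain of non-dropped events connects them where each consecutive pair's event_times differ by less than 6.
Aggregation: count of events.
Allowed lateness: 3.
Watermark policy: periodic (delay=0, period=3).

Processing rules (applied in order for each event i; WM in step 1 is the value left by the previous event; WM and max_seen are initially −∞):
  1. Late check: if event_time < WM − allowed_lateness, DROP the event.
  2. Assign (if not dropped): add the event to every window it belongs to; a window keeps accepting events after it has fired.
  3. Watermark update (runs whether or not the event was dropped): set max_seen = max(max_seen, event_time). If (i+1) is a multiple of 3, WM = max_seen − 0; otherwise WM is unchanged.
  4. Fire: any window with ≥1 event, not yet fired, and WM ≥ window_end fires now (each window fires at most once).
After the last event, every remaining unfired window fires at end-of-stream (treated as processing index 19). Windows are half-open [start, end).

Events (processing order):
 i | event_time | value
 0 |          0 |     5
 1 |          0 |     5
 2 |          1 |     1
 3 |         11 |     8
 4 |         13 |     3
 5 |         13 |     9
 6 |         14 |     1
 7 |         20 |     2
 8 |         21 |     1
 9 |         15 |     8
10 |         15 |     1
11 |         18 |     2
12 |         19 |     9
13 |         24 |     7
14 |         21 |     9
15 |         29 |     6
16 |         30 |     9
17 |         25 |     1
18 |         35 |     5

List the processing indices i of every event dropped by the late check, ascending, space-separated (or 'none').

i=0 t=0 v=5: → [0,6); WM=−∞
i=1 t=0 v=5: → [0,6); WM=−∞
i=2 t=1 v=1: → [0,7); WM=1
i=3 t=11 v=8: → [11,17); WM=1
i=4 t=13 v=3: → [11,19); WM=1
i=5 t=13 v=9: → [11,19); WM=13
i=6 t=14 v=1: → [11,20); WM=13
i=7 t=20 v=2: → [20,26); WM=13
i=8 t=21 v=1: → [20,27); WM=21
i=9 t=15 v=8: DROP (t<21-3); WM=21
i=10 t=15 v=1: DROP (t<21-3); WM=21
i=11 t=18 v=2: → [11,27); WM=21
i=12 t=19 v=9: → [11,27); WM=21
i=13 t=24 v=7: → [11,30); WM=21
i=14 t=21 v=9: → [11,30); WM=24
i=15 t=29 v=6: → [11,35); WM=24
i=16 t=30 v=9: → [11,36); WM=24
i=17 t=25 v=1: → [11,36); WM=30
i=18 t=35 v=5: → [11,41); WM=30

9 10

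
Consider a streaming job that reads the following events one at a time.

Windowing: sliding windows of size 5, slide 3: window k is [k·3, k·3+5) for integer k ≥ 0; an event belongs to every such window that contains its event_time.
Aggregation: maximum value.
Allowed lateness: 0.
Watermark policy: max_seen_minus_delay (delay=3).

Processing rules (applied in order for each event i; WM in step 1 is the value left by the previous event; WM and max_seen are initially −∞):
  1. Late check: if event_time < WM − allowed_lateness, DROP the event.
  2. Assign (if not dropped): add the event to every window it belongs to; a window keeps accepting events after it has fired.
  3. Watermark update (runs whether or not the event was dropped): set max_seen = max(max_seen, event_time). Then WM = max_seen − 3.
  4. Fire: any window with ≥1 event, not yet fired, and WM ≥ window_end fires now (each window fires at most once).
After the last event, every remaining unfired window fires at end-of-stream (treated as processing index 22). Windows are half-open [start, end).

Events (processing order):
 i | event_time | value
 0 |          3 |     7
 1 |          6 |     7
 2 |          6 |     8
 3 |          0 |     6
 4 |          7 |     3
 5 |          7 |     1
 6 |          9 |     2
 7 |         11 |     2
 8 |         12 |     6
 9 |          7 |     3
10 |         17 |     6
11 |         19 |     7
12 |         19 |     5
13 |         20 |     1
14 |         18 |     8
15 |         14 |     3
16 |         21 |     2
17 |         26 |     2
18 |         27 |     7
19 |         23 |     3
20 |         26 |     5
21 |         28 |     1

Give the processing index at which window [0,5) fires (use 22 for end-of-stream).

6

i=0 t=3 v=7: → [3,8),[0,5); WM=0
i=1 t=6 v=7: → [6,11),[3,8); WM=3
i=2 t=6 v=8: → [6,11),[3,8); WM=3
i=3 t=0 v=6: DROP (t<3-0); WM=3
i=4 t=7 v=3: → [6,11),[3,8); WM=4
i=5 t=7 v=1: → [6,11),[3,8); WM=4
i=6 t=9 v=2: → [9,14),[6,11); WM=6; [0,5) fires=7
i=7 t=11 v=2: → [9,14); WM=8; [3,8) fires=8
i=8 t=12 v=6: → [12,17),[9,14); WM=9
i=9 t=7 v=3: DROP (t<9-0); WM=9
i=10 t=17 v=6: → [15,20); WM=14; [6,11) fires=8 [9,14) fires=6
i=11 t=19 v=7: → [18,23),[15,20); WM=16
i=12 t=19 v=5: → [18,23),[15,20); WM=16
i=13 t=20 v=1: → [18,23); WM=17; [12,17) fires=6
i=14 t=18 v=8: → [18,23),[15,20); WM=17
i=15 t=14 v=3: DROP (t<17-0); WM=17
i=16 t=21 v=2: → [21,26),[18,23); WM=18
i=17 t=26 v=2: → [24,29); WM=23; [15,20) fires=8 [18,23) fires=8
i=18 t=27 v=7: → [27,32),[24,29); WM=24
i=19 t=23 v=3: DROP (t<24-0); WM=24
i=20 t=26 v=5: → [24,29); WM=24
i=21 t=28 v=1: → [27,32),[24,29); WM=25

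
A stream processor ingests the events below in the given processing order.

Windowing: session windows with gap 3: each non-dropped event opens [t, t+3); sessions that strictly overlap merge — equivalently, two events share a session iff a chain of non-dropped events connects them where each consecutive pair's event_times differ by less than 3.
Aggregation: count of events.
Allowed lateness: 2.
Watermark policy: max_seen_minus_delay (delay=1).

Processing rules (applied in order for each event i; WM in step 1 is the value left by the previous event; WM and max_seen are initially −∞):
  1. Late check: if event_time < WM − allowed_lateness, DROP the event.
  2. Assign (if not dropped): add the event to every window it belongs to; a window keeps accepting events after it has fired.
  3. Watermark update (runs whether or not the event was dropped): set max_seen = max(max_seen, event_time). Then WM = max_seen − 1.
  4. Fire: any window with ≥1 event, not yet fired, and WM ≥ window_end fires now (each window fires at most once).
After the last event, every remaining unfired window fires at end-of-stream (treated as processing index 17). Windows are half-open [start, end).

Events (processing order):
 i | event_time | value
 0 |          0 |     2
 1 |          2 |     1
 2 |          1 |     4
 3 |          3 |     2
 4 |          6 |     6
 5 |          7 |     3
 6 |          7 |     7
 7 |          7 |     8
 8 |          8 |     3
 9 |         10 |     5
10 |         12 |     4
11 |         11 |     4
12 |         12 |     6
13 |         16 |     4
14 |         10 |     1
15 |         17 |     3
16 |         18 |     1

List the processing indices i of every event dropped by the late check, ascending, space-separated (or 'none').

14

i=0 t=0 v=2: → [0,3); WM=-1
i=1 t=2 v=1: → [0,5); WM=1
i=2 t=1 v=4: → [0,5); WM=1
i=3 t=3 v=2: → [0,6); WM=2
i=4 t=6 v=6: → [6,9); WM=5
i=5 t=7 v=3: → [6,10); WM=6
i=6 t=7 v=7: → [6,10); WM=6
i=7 t=7 v=8: → [6,10); WM=6
i=8 t=8 v=3: → [6,11); WM=7
i=9 t=10 v=5: → [6,13); WM=9
i=10 t=12 v=4: → [6,15); WM=11
i=11 t=11 v=4: → [6,15); WM=11
i=12 t=12 v=6: → [6,15); WM=11
i=13 t=16 v=4: → [16,19); WM=15
i=14 t=10 v=1: DROP (t<15-2); WM=15
i=15 t=17 v=3: → [16,20); WM=16
i=16 t=18 v=1: → [16,21); WM=17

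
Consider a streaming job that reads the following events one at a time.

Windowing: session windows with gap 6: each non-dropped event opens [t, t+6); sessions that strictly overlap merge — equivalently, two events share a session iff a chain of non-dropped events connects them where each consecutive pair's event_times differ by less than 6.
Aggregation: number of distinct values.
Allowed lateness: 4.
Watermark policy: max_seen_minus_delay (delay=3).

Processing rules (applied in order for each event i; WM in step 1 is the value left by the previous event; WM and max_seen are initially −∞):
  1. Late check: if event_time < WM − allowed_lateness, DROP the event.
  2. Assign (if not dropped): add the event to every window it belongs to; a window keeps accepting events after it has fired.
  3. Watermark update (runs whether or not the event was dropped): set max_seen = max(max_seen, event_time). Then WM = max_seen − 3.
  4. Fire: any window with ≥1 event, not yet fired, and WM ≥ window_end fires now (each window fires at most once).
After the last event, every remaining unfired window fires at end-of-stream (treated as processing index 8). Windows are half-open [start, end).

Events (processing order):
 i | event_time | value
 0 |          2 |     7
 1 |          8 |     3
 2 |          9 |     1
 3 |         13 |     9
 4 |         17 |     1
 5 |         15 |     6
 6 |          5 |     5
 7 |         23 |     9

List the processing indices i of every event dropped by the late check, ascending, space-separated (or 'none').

i=0 t=2 v=7: → [2,8); WM=-1
i=1 t=8 v=3: → [8,14); WM=5
i=2 t=9 v=1: → [8,15); WM=6
i=3 t=13 v=9: → [8,19); WM=10
i=4 t=17 v=1: → [8,23); WM=14
i=5 t=15 v=6: → [8,23); WM=14
i=6 t=5 v=5: DROP (t<14-4); WM=14
i=7 t=23 v=9: → [23,29); WM=20

6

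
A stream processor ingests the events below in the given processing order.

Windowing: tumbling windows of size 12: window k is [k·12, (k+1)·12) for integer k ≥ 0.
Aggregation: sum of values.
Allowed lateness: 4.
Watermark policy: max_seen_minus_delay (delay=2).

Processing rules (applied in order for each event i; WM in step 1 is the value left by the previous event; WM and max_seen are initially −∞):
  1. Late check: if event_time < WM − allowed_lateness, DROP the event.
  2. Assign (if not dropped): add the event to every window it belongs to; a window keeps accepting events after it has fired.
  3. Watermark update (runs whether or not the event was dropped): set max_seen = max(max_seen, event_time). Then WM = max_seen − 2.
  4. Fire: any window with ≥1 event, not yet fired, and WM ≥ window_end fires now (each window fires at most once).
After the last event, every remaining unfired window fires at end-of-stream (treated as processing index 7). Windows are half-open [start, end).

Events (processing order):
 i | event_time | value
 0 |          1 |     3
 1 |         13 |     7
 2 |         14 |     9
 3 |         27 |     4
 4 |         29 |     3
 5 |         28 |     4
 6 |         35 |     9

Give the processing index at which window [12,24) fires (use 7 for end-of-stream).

i=0 t=1 v=3: → [0,12); WM=-1
i=1 t=13 v=7: → [12,24); WM=11
i=2 t=14 v=9: → [12,24); WM=12; [0,12) fires=3
i=3 t=27 v=4: → [24,36); WM=25; [12,24) fires=16
i=4 t=29 v=3: → [24,36); WM=27
i=5 t=28 v=4: → [24,36); WM=27
i=6 t=35 v=9: → [24,36); WM=33

3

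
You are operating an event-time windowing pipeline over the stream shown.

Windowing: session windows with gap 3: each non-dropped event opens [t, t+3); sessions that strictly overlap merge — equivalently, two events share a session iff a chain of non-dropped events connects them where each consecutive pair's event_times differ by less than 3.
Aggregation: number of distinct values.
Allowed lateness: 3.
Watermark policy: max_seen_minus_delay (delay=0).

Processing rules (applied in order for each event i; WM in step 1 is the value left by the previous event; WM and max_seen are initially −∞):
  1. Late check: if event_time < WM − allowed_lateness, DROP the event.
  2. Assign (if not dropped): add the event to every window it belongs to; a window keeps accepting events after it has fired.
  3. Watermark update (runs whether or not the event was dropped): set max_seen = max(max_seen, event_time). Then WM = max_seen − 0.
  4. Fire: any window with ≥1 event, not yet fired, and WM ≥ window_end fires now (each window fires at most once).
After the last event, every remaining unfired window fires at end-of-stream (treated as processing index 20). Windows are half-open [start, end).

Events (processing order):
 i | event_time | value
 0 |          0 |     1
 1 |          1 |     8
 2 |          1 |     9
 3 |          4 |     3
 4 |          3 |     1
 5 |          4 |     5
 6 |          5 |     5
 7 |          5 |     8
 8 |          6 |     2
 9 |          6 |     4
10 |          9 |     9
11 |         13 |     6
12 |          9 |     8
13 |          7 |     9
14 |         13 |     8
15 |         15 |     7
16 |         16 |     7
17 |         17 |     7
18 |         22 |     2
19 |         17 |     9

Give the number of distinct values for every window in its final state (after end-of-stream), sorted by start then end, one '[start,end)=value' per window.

[0,9)=7 [9,12)=1 [13,20)=3 [22,25)=1

i=0 t=0 v=1: → [0,3); WM=0
i=1 t=1 v=8: → [0,4); WM=1
i=2 t=1 v=9: → [0,4); WM=1
i=3 t=4 v=3: → [4,7); WM=4
i=4 t=3 v=1: → [0,7); WM=4
i=5 t=4 v=5: → [0,7); WM=4
i=6 t=5 v=5: → [0,8); WM=5
i=7 t=5 v=8: → [0,8); WM=5
i=8 t=6 v=2: → [0,9); WM=6
i=9 t=6 v=4: → [0,9); WM=6
i=10 t=9 v=9: → [9,12); WM=9
i=11 t=13 v=6: → [13,16); WM=13
i=12 t=9 v=8: DROP (t<13-3); WM=13
i=13 t=7 v=9: DROP (t<13-3); WM=13
i=14 t=13 v=8: → [13,16); WM=13
i=15 t=15 v=7: → [13,18); WM=15
i=16 t=16 v=7: → [13,19); WM=16
i=17 t=17 v=7: → [13,20); WM=17
i=18 t=22 v=2: → [22,25); WM=22
i=19 t=17 v=9: DROP (t<22-3); WM=22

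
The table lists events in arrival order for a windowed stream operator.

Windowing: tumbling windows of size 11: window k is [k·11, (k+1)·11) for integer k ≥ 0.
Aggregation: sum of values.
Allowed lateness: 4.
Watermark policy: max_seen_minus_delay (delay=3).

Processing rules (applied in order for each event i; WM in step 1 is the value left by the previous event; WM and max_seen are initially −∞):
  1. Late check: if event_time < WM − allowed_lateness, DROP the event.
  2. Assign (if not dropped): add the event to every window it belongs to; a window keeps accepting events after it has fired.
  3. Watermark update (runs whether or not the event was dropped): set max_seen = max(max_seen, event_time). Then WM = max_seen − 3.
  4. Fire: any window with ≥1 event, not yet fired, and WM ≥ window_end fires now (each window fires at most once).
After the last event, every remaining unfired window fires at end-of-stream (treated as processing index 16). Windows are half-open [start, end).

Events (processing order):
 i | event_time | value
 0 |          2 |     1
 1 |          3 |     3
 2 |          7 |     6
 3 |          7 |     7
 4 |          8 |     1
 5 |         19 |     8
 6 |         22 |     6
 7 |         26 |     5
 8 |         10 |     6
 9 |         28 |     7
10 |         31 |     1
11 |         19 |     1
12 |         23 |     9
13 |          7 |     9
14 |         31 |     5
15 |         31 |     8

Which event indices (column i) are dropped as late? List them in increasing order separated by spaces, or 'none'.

8 11 12 13

i=0 t=2 v=1: → [0,11); WM=-1
i=1 t=3 v=3: → [0,11); WM=0
i=2 t=7 v=6: → [0,11); WM=4
i=3 t=7 v=7: → [0,11); WM=4
i=4 t=8 v=1: → [0,11); WM=5
i=5 t=19 v=8: → [11,22); WM=16; [0,11) fires=18
i=6 t=22 v=6: → [22,33); WM=19
i=7 t=26 v=5: → [22,33); WM=23; [11,22) fires=8
i=8 t=10 v=6: DROP (t<23-4); WM=23
i=9 t=28 v=7: → [22,33); WM=25
i=10 t=31 v=1: → [22,33); WM=28
i=11 t=19 v=1: DROP (t<28-4); WM=28
i=12 t=23 v=9: DROP (t<28-4); WM=28
i=13 t=7 v=9: DROP (t<28-4); WM=28
i=14 t=31 v=5: → [22,33); WM=28
i=15 t=31 v=8: → [22,33); WM=28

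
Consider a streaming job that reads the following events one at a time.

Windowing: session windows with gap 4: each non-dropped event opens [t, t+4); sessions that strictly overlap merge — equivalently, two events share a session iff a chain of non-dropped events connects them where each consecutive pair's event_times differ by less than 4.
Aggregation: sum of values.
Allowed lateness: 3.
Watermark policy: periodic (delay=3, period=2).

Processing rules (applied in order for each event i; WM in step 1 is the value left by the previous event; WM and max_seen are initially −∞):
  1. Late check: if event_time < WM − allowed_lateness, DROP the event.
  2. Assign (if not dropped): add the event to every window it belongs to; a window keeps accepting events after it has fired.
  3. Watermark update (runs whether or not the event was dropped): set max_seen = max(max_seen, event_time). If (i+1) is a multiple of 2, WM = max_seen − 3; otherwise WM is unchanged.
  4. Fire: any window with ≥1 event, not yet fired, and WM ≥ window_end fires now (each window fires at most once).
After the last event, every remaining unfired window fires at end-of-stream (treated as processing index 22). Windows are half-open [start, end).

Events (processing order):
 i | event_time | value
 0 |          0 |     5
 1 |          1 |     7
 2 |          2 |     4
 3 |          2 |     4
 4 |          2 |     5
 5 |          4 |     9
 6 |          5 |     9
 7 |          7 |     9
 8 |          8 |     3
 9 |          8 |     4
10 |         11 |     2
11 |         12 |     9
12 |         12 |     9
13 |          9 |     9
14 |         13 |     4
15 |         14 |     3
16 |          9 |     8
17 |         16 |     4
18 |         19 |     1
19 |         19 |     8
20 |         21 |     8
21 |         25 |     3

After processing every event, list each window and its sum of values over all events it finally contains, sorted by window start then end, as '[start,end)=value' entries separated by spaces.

i=0 t=0 v=5: → [0,4); WM=−∞
i=1 t=1 v=7: → [0,5); WM=-2
i=2 t=2 v=4: → [0,6); WM=-2
i=3 t=2 v=4: → [0,6); WM=-1
i=4 t=2 v=5: → [0,6); WM=-1
i=5 t=4 v=9: → [0,8); WM=1
i=6 t=5 v=9: → [0,9); WM=1
i=7 t=7 v=9: → [0,11); WM=4
i=8 t=8 v=3: → [0,12); WM=4
i=9 t=8 v=4: → [0,12); WM=5
i=10 t=11 v=2: → [0,15); WM=5
i=11 t=12 v=9: → [0,16); WM=9
i=12 t=12 v=9: → [0,16); WM=9
i=13 t=9 v=9: → [0,16); WM=9
i=14 t=13 v=4: → [0,17); WM=9
i=15 t=14 v=3: → [0,18); WM=11
i=16 t=9 v=8: → [0,18); WM=11
i=17 t=16 v=4: → [0,20); WM=13
i=18 t=19 v=1: → [0,23); WM=13
i=19 t=19 v=8: → [0,23); WM=16
i=20 t=21 v=8: → [0,25); WM=16
i=21 t=25 v=3: → [25,29); WM=22

[0,25)=124 [25,29)=3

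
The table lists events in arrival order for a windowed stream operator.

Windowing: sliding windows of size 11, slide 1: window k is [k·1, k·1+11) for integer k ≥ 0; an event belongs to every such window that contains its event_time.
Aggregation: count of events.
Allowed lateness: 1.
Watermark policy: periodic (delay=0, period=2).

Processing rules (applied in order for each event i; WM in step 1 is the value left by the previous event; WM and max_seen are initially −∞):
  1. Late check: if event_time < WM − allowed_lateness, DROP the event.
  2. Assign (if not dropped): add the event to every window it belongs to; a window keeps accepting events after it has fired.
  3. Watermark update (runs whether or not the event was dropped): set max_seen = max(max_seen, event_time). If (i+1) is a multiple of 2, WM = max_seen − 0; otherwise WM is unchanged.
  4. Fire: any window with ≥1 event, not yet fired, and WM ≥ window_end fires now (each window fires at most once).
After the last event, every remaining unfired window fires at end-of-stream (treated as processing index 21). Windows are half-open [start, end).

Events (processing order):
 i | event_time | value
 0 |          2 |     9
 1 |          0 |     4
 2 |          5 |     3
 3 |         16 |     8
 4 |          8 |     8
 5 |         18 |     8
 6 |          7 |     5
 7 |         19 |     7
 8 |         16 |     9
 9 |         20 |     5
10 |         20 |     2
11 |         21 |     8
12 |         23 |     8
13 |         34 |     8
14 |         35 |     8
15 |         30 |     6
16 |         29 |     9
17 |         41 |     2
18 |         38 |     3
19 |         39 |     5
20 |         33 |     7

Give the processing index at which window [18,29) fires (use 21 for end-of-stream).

13

i=0 t=2 v=9: → [2,13),[1,12),[0,11); WM=−∞
i=1 t=0 v=4: → [0,11); WM=2
i=2 t=5 v=3: → [5,16),[4,15),[3,14),[2,13),[1,12),[0,11); WM=2
i=3 t=16 v=8: → [16,27),[15,26),[14,25),[13,24),[12,23),[11,22),[10,21),[9,20),[8,19),[7,18),[6,17); WM=16; [0,11) fires=3 [1,12) fires=2 [2,13) fires=2 [3,14) fires=1 [4,15) fires=1 [5,16) fires=1
i=4 t=8 v=8: DROP (t<16-1); WM=16
i=5 t=18 v=8: → [18,29),[17,28),[16,27),[15,26),[14,25),[13,24),[12,23),[11,22),[10,21),[9,20),[8,19); WM=18; [6,17) fires=1 [7,18) fires=1
i=6 t=7 v=5: DROP (t<18-1); WM=18
i=7 t=19 v=7: → [19,30),[18,29),[17,28),[16,27),[15,26),[14,25),[13,24),[12,23),[11,22),[10,21),[9,20); WM=19; [8,19) fires=2
i=8 t=16 v=9: DROP (t<19-1); WM=19
i=9 t=20 v=5: → [20,31),[19,30),[18,29),[17,28),[16,27),[15,26),[14,25),[13,24),[12,23),[11,22),[10,21); WM=20; [9,20) fires=3
i=10 t=20 v=2: → [20,31),[19,30),[18,29),[17,28),[16,27),[15,26),[14,25),[13,24),[12,23),[11,22),[10,21); WM=20
i=11 t=21 v=8: → [21,32),[20,31),[19,30),[18,29),[17,28),[16,27),[15,26),[14,25),[13,24),[12,23),[11,22); WM=21; [10,21) fires=5
i=12 t=23 v=8: → [23,34),[22,33),[21,32),[20,31),[19,30),[18,29),[17,28),[16,27),[15,26),[14,25),[13,24); WM=21
i=13 t=34 v=8: → [34,45),[33,44),[32,43),[31,42),[30,41),[29,40),[28,39),[27,38),[26,37),[25,36),[24,35); WM=34; [11,22) fires=6 [12,23) fires=6 [13,24) fires=7 [14,25) fires=7 [15,26) fires=7 [16,27) fires=7 [17,28) fires=6 [18,29) fires=6 [19,30) fires=5 [20,31) fires=4 [21,32) fires=2 [22,33) fires=1 [23,34) fires=1
i=14 t=35 v=8: → [35,46),[34,45),[33,44),[32,43),[31,42),[30,41),[29,40),[28,39),[27,38),[26,37),[25,36); WM=34
i=15 t=30 v=6: DROP (t<34-1); WM=35; [24,35) fires=1
i=16 t=29 v=9: DROP (t<35-1); WM=35
i=17 t=41 v=2: → [41,52),[40,51),[39,50),[38,49),[37,48),[36,47),[35,46),[34,45),[33,44),[32,43),[31,42); WM=41; [25,36) fires=2 [26,37) fires=2 [27,38) fires=2 [28,39) fires=2 [29,40) fires=2 [30,41) fires=2
i=18 t=38 v=3: DROP (t<41-1); WM=41
i=19 t=39 v=5: DROP (t<41-1); WM=41
i=20 t=33 v=7: DROP (t<41-1); WM=41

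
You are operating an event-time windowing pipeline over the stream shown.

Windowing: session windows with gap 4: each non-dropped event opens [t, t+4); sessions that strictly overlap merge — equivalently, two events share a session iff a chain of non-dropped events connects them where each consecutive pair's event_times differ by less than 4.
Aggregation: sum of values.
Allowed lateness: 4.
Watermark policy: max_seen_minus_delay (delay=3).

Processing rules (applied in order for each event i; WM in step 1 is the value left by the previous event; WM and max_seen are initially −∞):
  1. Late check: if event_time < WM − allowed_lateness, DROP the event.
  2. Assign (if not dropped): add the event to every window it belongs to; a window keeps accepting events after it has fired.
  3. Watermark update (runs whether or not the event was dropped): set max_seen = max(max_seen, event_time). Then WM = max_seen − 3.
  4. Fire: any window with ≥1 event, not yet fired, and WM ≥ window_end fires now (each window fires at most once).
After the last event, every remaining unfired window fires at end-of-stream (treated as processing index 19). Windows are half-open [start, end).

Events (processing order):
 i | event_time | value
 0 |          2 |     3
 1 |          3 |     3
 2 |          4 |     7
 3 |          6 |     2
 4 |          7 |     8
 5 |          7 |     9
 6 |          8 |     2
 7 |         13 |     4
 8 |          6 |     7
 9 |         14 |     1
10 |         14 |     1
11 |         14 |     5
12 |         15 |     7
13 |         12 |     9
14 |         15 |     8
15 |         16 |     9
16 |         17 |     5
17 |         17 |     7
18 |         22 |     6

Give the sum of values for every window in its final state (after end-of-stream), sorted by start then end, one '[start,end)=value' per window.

[2,12)=41 [12,21)=56 [22,26)=6

i=0 t=2 v=3: → [2,6); WM=-1
i=1 t=3 v=3: → [2,7); WM=0
i=2 t=4 v=7: → [2,8); WM=1
i=3 t=6 v=2: → [2,10); WM=3
i=4 t=7 v=8: → [2,11); WM=4
i=5 t=7 v=9: → [2,11); WM=4
i=6 t=8 v=2: → [2,12); WM=5
i=7 t=13 v=4: → [13,17); WM=10
i=8 t=6 v=7: → [2,12); WM=10
i=9 t=14 v=1: → [13,18); WM=11
i=10 t=14 v=1: → [13,18); WM=11
i=11 t=14 v=5: → [13,18); WM=11
i=12 t=15 v=7: → [13,19); WM=12
i=13 t=12 v=9: → [12,19); WM=12
i=14 t=15 v=8: → [12,19); WM=12
i=15 t=16 v=9: → [12,20); WM=13
i=16 t=17 v=5: → [12,21); WM=14
i=17 t=17 v=7: → [12,21); WM=14
i=18 t=22 v=6: → [22,26); WM=19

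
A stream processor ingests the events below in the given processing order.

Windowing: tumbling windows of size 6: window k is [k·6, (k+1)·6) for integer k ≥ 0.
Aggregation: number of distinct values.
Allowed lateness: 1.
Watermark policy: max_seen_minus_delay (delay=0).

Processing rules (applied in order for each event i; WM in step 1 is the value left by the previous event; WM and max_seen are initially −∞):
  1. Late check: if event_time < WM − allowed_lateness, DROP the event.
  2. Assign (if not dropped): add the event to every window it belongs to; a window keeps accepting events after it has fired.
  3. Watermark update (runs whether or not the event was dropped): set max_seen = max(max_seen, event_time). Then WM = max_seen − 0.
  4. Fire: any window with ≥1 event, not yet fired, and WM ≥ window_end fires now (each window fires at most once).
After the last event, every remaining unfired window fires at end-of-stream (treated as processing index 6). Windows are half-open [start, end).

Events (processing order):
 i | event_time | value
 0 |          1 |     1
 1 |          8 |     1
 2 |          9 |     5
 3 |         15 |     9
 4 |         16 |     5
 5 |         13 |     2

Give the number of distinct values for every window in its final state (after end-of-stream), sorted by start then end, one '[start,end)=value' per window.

[0,6)=1 [6,12)=2 [12,18)=2

i=0 t=1 v=1: → [0,6); WM=1
i=1 t=8 v=1: → [6,12); WM=8; [0,6) fires=1
i=2 t=9 v=5: → [6,12); WM=9
i=3 t=15 v=9: → [12,18); WM=15; [6,12) fires=2
i=4 t=16 v=5: → [12,18); WM=16
i=5 t=13 v=2: DROP (t<16-1); WM=16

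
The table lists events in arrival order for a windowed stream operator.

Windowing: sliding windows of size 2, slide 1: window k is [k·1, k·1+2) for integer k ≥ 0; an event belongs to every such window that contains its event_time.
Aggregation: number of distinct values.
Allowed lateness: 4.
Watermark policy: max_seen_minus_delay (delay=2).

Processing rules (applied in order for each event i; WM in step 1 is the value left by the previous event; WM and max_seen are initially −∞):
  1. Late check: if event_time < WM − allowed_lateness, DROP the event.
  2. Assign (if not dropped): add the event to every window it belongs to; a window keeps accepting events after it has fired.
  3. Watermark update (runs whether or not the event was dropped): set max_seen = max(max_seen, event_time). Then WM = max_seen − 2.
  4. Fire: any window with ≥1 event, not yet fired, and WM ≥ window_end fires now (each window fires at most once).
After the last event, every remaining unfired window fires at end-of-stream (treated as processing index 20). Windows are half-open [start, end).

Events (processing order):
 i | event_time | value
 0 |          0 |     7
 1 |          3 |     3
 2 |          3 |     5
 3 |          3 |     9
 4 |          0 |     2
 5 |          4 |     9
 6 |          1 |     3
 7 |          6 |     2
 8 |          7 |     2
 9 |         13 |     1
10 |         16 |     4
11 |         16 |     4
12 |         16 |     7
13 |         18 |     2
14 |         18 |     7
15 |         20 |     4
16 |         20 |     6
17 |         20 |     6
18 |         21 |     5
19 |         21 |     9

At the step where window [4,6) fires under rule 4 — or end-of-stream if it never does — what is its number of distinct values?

1

i=0 t=0 v=7: → [0,2); WM=-2
i=1 t=3 v=3: → [3,5),[2,4); WM=1
i=2 t=3 v=5: → [3,5),[2,4); WM=1
i=3 t=3 v=9: → [3,5),[2,4); WM=1
i=4 t=0 v=2: → [0,2); WM=1
i=5 t=4 v=9: → [4,6),[3,5); WM=2; [0,2) fires=2
i=6 t=1 v=3: → [1,3),[0,2); WM=2
i=7 t=6 v=2: → [6,8),[5,7); WM=4; [1,3) fires=1 [2,4) fires=3
i=8 t=7 v=2: → [7,9),[6,8); WM=5; [3,5) fires=3
i=9 t=13 v=1: → [13,15),[12,14); WM=11; [4,6) fires=1 [5,7) fires=1 [6,8) fires=1 [7,9) fires=1
i=10 t=16 v=4: → [16,18),[15,17); WM=14; [12,14) fires=1
i=11 t=16 v=4: → [16,18),[15,17); WM=14
i=12 t=16 v=7: → [16,18),[15,17); WM=14
i=13 t=18 v=2: → [18,20),[17,19); WM=16; [13,15) fires=1
i=14 t=18 v=7: → [18,20),[17,19); WM=16
i=15 t=20 v=4: → [20,22),[19,21); WM=18; [15,17) fires=2 [16,18) fires=2
i=16 t=20 v=6: → [20,22),[19,21); WM=18
i=17 t=20 v=6: → [20,22),[19,21); WM=18
i=18 t=21 v=5: → [21,23),[20,22); WM=19; [17,19) fires=2
i=19 t=21 v=9: → [21,23),[20,22); WM=19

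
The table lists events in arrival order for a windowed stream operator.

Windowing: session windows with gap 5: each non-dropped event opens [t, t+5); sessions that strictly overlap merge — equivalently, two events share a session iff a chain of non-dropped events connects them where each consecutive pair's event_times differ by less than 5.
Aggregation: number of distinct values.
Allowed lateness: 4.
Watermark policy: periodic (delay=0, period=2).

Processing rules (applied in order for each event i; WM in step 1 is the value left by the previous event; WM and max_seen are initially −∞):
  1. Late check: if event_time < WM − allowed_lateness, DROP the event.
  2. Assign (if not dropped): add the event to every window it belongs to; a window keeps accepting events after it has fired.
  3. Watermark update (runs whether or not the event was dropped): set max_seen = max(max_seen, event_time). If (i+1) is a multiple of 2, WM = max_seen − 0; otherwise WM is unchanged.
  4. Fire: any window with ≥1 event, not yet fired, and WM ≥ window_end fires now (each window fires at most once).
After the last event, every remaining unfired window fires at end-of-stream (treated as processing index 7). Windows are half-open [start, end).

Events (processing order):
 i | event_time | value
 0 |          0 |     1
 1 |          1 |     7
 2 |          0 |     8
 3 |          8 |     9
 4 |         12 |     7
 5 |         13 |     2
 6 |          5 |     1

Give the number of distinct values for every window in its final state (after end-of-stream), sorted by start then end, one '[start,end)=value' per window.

i=0 t=0 v=1: → [0,5); WM=−∞
i=1 t=1 v=7: → [0,6); WM=1
i=2 t=0 v=8: → [0,6); WM=1
i=3 t=8 v=9: → [8,13); WM=8
i=4 t=12 v=7: → [8,17); WM=8
i=5 t=13 v=2: → [8,18); WM=13
i=6 t=5 v=1: DROP (t<13-4); WM=13

[0,6)=3 [8,18)=3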